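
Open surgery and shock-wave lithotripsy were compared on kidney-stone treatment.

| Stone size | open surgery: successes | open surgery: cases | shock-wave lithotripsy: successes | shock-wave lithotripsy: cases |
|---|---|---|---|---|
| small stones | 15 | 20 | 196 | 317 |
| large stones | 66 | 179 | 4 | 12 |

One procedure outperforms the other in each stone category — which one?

Small stones: open surgery 15/20 = 75.0%, shock-wave lithotripsy 196/317 = 61.8% → open surgery
Large stones: open surgery 66/179 = 36.9%, shock-wave lithotripsy 4/12 = 33.3% → open surgery
Open surgery has the higher rate in both groups.

open surgery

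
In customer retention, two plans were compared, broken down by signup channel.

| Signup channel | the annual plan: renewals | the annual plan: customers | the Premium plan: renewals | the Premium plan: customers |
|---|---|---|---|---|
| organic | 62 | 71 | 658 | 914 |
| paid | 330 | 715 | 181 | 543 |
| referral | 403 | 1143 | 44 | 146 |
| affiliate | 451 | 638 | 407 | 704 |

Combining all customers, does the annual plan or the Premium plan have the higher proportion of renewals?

Organic: the annual plan 62/71 = 87.3%, the Premium plan 658/914 = 72.0% → the annual plan
Paid: the annual plan 330/715 = 46.2%, the Premium plan 181/543 = 33.3% → the annual plan
Referral: the annual plan 403/1143 = 35.3%, the Premium plan 44/146 = 30.1% → the annual plan
Affiliate: the annual plan 451/638 = 70.7%, the Premium plan 407/704 = 57.8% → the annual plan
Overall: the annual plan 1246/2567 = 48.5%, the Premium plan 1290/2307 = 55.9% → the Premium plan
(The annual plan wins every signup group but the Premium plan wins overall — the annual plan's customers skew toward the low-rate referral group.)

the Premium plan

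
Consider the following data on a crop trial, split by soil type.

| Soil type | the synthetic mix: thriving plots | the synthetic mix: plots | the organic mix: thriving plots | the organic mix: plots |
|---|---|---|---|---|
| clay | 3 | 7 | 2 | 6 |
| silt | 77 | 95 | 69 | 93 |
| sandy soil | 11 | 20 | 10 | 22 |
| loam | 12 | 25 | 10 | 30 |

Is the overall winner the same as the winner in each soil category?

Clay: the synthetic mix 3/7 = 42.9%, the organic mix 2/6 = 33.3% → the synthetic mix
Silt: the synthetic mix 77/95 = 81.1%, the organic mix 69/93 = 74.2% → the synthetic mix
Sandy soil: the synthetic mix 11/20 = 55.0%, the organic mix 10/22 = 45.5% → the synthetic mix
Loam: the synthetic mix 12/25 = 48.0%, the organic mix 10/30 = 33.3% → the synthetic mix
Overall: the synthetic mix 103/147 = 70.1%, the organic mix 91/151 = 60.3% → the synthetic mix
The synthetic mix wins overall and in every soil group — no reversal.

Yes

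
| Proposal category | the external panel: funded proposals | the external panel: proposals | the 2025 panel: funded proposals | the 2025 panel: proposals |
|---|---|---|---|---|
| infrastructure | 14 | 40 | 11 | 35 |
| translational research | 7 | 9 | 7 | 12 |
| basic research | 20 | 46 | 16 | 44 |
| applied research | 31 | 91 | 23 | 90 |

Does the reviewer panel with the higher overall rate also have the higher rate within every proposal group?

Infrastructure: the external panel 14/40 = 35.0%, the 2025 panel 11/35 = 31.4% → the external panel
Translational research: the external panel 7/9 = 77.8%, the 2025 panel 7/12 = 58.3% → the external panel
Basic research: the external panel 20/46 = 43.5%, the 2025 panel 16/44 = 36.4% → the external panel
Applied research: the external panel 31/91 = 34.1%, the 2025 panel 23/90 = 25.6% → the external panel
Overall: the external panel 72/186 = 38.7%, the 2025 panel 57/181 = 31.5% → the external panel
The external panel wins overall and in every proposal group — no reversal.

Yes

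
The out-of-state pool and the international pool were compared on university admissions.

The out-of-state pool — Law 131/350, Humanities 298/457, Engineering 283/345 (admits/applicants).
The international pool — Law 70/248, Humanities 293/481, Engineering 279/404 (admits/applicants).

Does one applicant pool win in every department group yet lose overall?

No

Law: the out-of-state pool 131/350 = 37.4%, the international pool 70/248 = 28.2% → the out-of-state pool
Humanities: the out-of-state pool 298/457 = 65.2%, the international pool 293/481 = 60.9% → the out-of-state pool
Engineering: the out-of-state pool 283/345 = 82.0%, the international pool 279/404 = 69.1% → the out-of-state pool
Overall: the out-of-state pool 712/1152 = 61.8%, the international pool 642/1133 = 56.7% → the out-of-state pool
The out-of-state pool wins overall and in every department group — no reversal.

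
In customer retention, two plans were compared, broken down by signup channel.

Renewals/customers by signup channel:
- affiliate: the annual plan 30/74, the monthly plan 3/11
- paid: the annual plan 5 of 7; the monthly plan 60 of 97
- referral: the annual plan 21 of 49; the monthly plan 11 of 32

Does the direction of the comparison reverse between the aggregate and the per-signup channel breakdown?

Affiliate: the annual plan 30/74 = 40.5%, the monthly plan 3/11 = 27.3% → the annual plan
Paid: the annual plan 5/7 = 71.4%, the monthly plan 60/97 = 61.9% → the annual plan
Referral: the annual plan 21/49 = 42.9%, the monthly plan 11/32 = 34.4% → the annual plan
Overall: the annual plan 56/130 = 43.1%, the monthly plan 74/140 = 52.9% → the monthly plan
The annual plan wins each signup group but the monthly plan wins overall — the comparison reverses. The annual plan's customers skew toward affiliate, which has a lower base rate.

Yes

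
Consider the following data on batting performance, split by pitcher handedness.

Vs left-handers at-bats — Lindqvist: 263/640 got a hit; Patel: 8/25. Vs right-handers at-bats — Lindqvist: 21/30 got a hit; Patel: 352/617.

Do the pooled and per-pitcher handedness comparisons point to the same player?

No

Vs left-handers: Lindqvist 263/640 = 41.1%, Patel 8/25 = 32.0% → Lindqvist
Vs right-handers: Lindqvist 21/30 = 70.0%, Patel 352/617 = 57.1% → Lindqvist
Overall: Lindqvist 284/670 = 42.4%, Patel 360/642 = 56.1% → Patel
Lindqvist wins each pitcher group but Patel wins overall — the comparison reverses. Lindqvist's at-bats skew toward vs left-handers, which has a lower base rate.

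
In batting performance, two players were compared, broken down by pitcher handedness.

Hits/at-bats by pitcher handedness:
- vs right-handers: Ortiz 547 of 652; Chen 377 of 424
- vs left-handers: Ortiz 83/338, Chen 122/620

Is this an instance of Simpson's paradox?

Vs right-handers: Ortiz 547/652 = 83.9%, Chen 377/424 = 88.9% → Chen
Vs left-handers: Ortiz 83/338 = 24.6%, Chen 122/620 = 19.7% → Ortiz
Overall: Ortiz 630/990 = 63.6%, Chen 499/1044 = 47.8% → Ortiz
Neither sweeps: Ortiz wins 1 of 2 groups, Chen wins 1. Ortiz wins overall but not every group — no Simpson reversal.

No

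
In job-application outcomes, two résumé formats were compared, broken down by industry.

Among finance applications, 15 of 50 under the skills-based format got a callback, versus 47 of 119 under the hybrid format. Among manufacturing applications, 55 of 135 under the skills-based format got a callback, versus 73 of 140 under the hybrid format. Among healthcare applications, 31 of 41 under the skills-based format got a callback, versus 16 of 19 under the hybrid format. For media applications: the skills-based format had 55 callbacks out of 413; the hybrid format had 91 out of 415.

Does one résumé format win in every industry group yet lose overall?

Finance: the skills-based format 15/50 = 30.0%, the hybrid format 47/119 = 39.5% → the hybrid format
Manufacturing: the skills-based format 55/135 = 40.7%, the hybrid format 73/140 = 52.1% → the hybrid format
Healthcare: the skills-based format 31/41 = 75.6%, the hybrid format 16/19 = 84.2% → the hybrid format
Media: the skills-based format 55/413 = 13.3%, the hybrid format 91/415 = 21.9% → the hybrid format
Overall: the skills-based format 156/639 = 24.4%, the hybrid format 227/693 = 32.8% → the hybrid format
The hybrid format wins overall and in every industry group — no reversal.

No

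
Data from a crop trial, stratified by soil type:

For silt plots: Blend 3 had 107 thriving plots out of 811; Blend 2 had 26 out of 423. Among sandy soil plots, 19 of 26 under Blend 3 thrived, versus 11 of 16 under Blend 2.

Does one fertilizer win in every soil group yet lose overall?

No

Silt: Blend 3 107/811 = 13.2%, Blend 2 26/423 = 6.1% → Blend 3
Sandy soil: Blend 3 19/26 = 73.1%, Blend 2 11/16 = 68.8% → Blend 3
Overall: Blend 3 126/837 = 15.1%, Blend 2 37/439 = 8.4% → Blend 3
Blend 3 wins overall and in every soil group — no reversal.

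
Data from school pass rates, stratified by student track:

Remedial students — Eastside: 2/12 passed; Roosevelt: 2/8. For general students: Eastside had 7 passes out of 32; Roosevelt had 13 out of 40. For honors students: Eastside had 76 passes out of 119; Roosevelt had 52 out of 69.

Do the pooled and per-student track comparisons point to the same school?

Yes

Remedial: Eastside 2/12 = 16.7%, Roosevelt 2/8 = 25.0% → Roosevelt
General: Eastside 7/32 = 21.9%, Roosevelt 13/40 = 32.5% → Roosevelt
Honors: Eastside 76/119 = 63.9%, Roosevelt 52/69 = 75.4% → Roosevelt
Overall: Eastside 85/163 = 52.1%, Roosevelt 67/117 = 57.3% → Roosevelt
Roosevelt wins overall and in every student group — no reversal.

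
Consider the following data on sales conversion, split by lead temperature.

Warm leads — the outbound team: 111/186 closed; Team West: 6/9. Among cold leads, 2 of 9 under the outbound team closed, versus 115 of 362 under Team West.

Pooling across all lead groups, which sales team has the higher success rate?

Warm: the outbound team 111/186 = 59.7%, Team West 6/9 = 66.7% → Team West
Cold: the outbound team 2/9 = 22.2%, Team West 115/362 = 31.8% → Team West
Overall: the outbound team 113/195 = 57.9%, Team West 121/371 = 32.6% → the outbound team
(Team West wins every lead group but the outbound team wins overall — Team West's leads skew toward the low-rate cold group.)

the outbound team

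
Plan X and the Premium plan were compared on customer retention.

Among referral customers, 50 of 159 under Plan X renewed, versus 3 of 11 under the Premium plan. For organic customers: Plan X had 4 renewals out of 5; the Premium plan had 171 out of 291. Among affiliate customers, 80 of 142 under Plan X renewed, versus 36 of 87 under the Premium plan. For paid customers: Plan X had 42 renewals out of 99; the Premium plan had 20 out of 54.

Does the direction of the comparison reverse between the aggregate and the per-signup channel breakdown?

Yes

Referral: Plan X 50/159 = 31.4%, the Premium plan 3/11 = 27.3% → Plan X
Organic: Plan X 4/5 = 80.0%, the Premium plan 171/291 = 58.8% → Plan X
Affiliate: Plan X 80/142 = 56.3%, the Premium plan 36/87 = 41.4% → Plan X
Paid: Plan X 42/99 = 42.4%, the Premium plan 20/54 = 37.0% → Plan X
Overall: Plan X 176/405 = 43.5%, the Premium plan 230/443 = 51.9% → the Premium plan
Plan X wins each signup group but the Premium plan wins overall — the comparison reverses. Plan X's customers skew toward referral, which has a lower base rate.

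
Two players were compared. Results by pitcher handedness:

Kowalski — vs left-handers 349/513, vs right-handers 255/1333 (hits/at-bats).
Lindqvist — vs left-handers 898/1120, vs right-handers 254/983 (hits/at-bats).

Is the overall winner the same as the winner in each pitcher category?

Vs left-handers: Kowalski 349/513 = 68.0%, Lindqvist 898/1120 = 80.2% → Lindqvist
Vs right-handers: Kowalski 255/1333 = 19.1%, Lindqvist 254/983 = 25.8% → Lindqvist
Overall: Kowalski 604/1846 = 32.7%, Lindqvist 1152/2103 = 54.8% → Lindqvist
Lindqvist wins overall and in every pitcher group — no reversal.

Yes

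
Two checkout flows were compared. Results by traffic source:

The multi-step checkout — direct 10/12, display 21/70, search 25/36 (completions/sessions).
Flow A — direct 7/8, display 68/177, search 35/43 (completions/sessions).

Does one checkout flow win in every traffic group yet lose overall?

No

Direct: the multi-step checkout 10/12 = 83.3%, Flow A 7/8 = 87.5% → Flow A
Display: the multi-step checkout 21/70 = 30.0%, Flow A 68/177 = 38.4% → Flow A
Search: the multi-step checkout 25/36 = 69.4%, Flow A 35/43 = 81.4% → Flow A
Overall: the multi-step checkout 56/118 = 47.5%, Flow A 110/228 = 48.2% → Flow A
Flow A wins overall and in every traffic group — no reversal.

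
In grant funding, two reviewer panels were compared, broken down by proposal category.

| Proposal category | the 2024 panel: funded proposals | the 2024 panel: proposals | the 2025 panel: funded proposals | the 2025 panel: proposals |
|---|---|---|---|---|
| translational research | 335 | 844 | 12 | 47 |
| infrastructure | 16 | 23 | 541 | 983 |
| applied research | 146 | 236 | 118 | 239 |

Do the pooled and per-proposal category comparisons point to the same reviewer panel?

Translational research: the 2024 panel 335/844 = 39.7%, the 2025 panel 12/47 = 25.5% → the 2024 panel
Infrastructure: the 2024 panel 16/23 = 69.6%, the 2025 panel 541/983 = 55.0% → the 2024 panel
Applied research: the 2024 panel 146/236 = 61.9%, the 2025 panel 118/239 = 49.4% → the 2024 panel
Overall: the 2024 panel 497/1103 = 45.1%, the 2025 panel 671/1269 = 52.9% → the 2025 panel
The 2024 panel wins each proposal group but the 2025 panel wins overall — the comparison reverses. The 2024 panel's proposals skew toward translational research, which has a lower base rate.

No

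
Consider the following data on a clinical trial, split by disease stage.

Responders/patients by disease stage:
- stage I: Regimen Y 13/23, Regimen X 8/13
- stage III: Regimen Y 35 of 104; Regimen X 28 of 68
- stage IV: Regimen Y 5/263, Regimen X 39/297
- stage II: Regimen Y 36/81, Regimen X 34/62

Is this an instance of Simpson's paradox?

Stage I: Regimen Y 13/23 = 56.5%, Regimen X 8/13 = 61.5% → Regimen X
Stage III: Regimen Y 35/104 = 33.7%, Regimen X 28/68 = 41.2% → Regimen X
Stage IV: Regimen Y 5/263 = 1.9%, Regimen X 39/297 = 13.1% → Regimen X
Stage II: Regimen Y 36/81 = 44.4%, Regimen X 34/62 = 54.8% → Regimen X
Overall: Regimen Y 89/471 = 18.9%, Regimen X 109/440 = 24.8% → Regimen X
Regimen X wins overall and in every disease group — no reversal.

No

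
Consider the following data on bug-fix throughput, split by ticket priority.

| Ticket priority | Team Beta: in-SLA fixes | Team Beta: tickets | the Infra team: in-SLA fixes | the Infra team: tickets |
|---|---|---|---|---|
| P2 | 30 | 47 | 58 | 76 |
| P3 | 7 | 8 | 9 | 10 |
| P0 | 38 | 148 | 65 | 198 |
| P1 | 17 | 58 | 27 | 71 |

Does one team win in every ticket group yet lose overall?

P2: Team Beta 30/47 = 63.8%, the Infra team 58/76 = 76.3% → the Infra team
P3: Team Beta 7/8 = 87.5%, the Infra team 9/10 = 90.0% → the Infra team
P0: Team Beta 38/148 = 25.7%, the Infra team 65/198 = 32.8% → the Infra team
P1: Team Beta 17/58 = 29.3%, the Infra team 27/71 = 38.0% → the Infra team
Overall: Team Beta 92/261 = 35.2%, the Infra team 159/355 = 44.8% → the Infra team
The Infra team wins overall and in every ticket group — no reversal.

No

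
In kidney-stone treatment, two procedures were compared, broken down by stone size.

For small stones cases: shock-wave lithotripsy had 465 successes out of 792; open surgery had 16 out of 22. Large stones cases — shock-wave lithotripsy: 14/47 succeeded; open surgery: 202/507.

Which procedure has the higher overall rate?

shock-wave lithotripsy

Small stones: shock-wave lithotripsy 465/792 = 58.7%, open surgery 16/22 = 72.7% → open surgery
Large stones: shock-wave lithotripsy 14/47 = 29.8%, open surgery 202/507 = 39.8% → open surgery
Overall: shock-wave lithotripsy 479/839 = 57.1%, open surgery 218/529 = 41.2% → shock-wave lithotripsy
(Open surgery wins every stone group but shock-wave lithotripsy wins overall — open surgery's cases skew toward the low-rate large stones group.)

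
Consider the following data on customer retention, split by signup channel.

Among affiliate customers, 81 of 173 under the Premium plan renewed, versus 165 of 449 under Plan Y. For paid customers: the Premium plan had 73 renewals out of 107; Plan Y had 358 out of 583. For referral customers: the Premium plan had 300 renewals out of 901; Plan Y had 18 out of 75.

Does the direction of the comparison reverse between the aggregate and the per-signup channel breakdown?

Yes

Affiliate: the Premium plan 81/173 = 46.8%, Plan Y 165/449 = 36.7% → the Premium plan
Paid: the Premium plan 73/107 = 68.2%, Plan Y 358/583 = 61.4% → the Premium plan
Referral: the Premium plan 300/901 = 33.3%, Plan Y 18/75 = 24.0% → the Premium plan
Overall: the Premium plan 454/1181 = 38.4%, Plan Y 541/1107 = 48.9% → Plan Y
The Premium plan wins each signup group but Plan Y wins overall — the comparison reverses. The Premium plan's customers skew toward referral, which has a lower base rate.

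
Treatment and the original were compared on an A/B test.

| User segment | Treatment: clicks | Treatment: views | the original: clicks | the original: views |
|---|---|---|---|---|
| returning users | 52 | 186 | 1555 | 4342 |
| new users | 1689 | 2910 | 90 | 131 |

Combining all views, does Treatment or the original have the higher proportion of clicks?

Returning users: Treatment 52/186 = 28.0%, the original 1555/4342 = 35.8% → the original
New users: Treatment 1689/2910 = 58.0%, the original 90/131 = 68.7% → the original
Overall: Treatment 1741/3096 = 56.2%, the original 1645/4473 = 36.8% → Treatment
(The original wins every user group but Treatment wins overall — the original's views skew toward the low-rate returning users group.)

Treatment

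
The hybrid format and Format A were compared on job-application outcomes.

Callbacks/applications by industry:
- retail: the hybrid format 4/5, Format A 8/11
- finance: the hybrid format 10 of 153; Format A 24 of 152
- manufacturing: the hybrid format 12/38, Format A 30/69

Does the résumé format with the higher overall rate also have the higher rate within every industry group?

No

Retail: the hybrid format 4/5 = 80.0%, Format A 8/11 = 72.7% → the hybrid format
Finance: the hybrid format 10/153 = 6.5%, Format A 24/152 = 15.8% → Format A
Manufacturing: the hybrid format 12/38 = 31.6%, Format A 30/69 = 43.5% → Format A
Overall: the hybrid format 26/196 = 13.3%, Format A 62/232 = 26.7% → Format A
Neither sweeps: the hybrid format wins 1 of 3 groups, Format A wins 2. Format A wins overall but not every group — no Simpson reversal.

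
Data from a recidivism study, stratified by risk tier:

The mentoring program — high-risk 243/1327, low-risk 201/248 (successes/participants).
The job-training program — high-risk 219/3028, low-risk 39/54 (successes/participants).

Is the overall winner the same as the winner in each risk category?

High-risk: the mentoring program 243/1327 = 18.3%, the job-training program 219/3028 = 7.2% → the mentoring program
Low-risk: the mentoring program 201/248 = 81.0%, the job-training program 39/54 = 72.2% → the mentoring program
Overall: the mentoring program 444/1575 = 28.2%, the job-training program 258/3082 = 8.4% → the mentoring program
The mentoring program wins overall and in every risk group — no reversal.

Yes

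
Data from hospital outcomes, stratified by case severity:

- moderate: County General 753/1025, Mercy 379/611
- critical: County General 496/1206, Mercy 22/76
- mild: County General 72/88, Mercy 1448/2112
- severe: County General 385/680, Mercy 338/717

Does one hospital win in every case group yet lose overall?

Moderate: County General 753/1025 = 73.5%, Mercy 379/611 = 62.0% → County General
Critical: County General 496/1206 = 41.1%, Mercy 22/76 = 28.9% → County General
Mild: County General 72/88 = 81.8%, Mercy 1448/2112 = 68.6% → County General
Severe: County General 385/680 = 56.6%, Mercy 338/717 = 47.1% → County General
Overall: County General 1706/2999 = 56.9%, Mercy 2187/3516 = 62.2% → Mercy
County General wins each case group but Mercy wins overall — the comparison reverses. County General's patients skew toward critical, which has a lower base rate.

Yes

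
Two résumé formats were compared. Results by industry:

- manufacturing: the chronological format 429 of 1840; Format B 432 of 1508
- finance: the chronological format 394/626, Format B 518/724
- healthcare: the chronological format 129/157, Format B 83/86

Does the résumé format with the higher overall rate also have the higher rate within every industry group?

Manufacturing: the chronological format 429/1840 = 23.3%, Format B 432/1508 = 28.6% → Format B
Finance: the chronological format 394/626 = 62.9%, Format B 518/724 = 71.5% → Format B
Healthcare: the chronological format 129/157 = 82.2%, Format B 83/86 = 96.5% → Format B
Overall: the chronological format 952/2623 = 36.3%, Format B 1033/2318 = 44.6% → Format B
Format B wins overall and in every industry group — no reversal.

Yes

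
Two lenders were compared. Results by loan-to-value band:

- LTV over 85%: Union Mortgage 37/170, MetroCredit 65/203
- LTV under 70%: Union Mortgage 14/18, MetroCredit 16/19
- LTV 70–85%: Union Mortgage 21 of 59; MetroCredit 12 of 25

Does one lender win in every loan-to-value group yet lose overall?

LTV over 85%: Union Mortgage 37/170 = 21.8%, MetroCredit 65/203 = 32.0% → MetroCredit
LTV under 70%: Union Mortgage 14/18 = 77.8%, MetroCredit 16/19 = 84.2% → MetroCredit
LTV 70–85%: Union Mortgage 21/59 = 35.6%, MetroCredit 12/25 = 48.0% → MetroCredit
Overall: Union Mortgage 72/247 = 29.1%, MetroCredit 93/247 = 37.7% → MetroCredit
MetroCredit wins overall and in every loan-to-value group — no reversal.

No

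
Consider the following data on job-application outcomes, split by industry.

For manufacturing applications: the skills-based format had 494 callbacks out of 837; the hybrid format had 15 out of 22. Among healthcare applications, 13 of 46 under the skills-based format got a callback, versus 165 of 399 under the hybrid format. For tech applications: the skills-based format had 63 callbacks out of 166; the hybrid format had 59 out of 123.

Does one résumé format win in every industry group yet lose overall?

Yes

Manufacturing: the skills-based format 494/837 = 59.0%, the hybrid format 15/22 = 68.2% → the hybrid format
Healthcare: the skills-based format 13/46 = 28.3%, the hybrid format 165/399 = 41.4% → the hybrid format
Tech: the skills-based format 63/166 = 38.0%, the hybrid format 59/123 = 48.0% → the hybrid format
Overall: the skills-based format 570/1049 = 54.3%, the hybrid format 239/544 = 43.9% → the skills-based format
The hybrid format wins each industry group but the skills-based format wins overall — the comparison reverses. The hybrid format's applications skew toward healthcare, which has a lower base rate.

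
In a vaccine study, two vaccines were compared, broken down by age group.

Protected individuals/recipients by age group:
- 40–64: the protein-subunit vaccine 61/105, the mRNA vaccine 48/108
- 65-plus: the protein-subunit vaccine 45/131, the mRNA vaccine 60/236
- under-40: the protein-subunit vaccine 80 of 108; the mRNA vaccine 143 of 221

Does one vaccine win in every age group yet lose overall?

No

40–64: the protein-subunit vaccine 61/105 = 58.1%, the mRNA vaccine 48/108 = 44.4% → the protein-subunit vaccine
65-plus: the protein-subunit vaccine 45/131 = 34.4%, the mRNA vaccine 60/236 = 25.4% → the protein-subunit vaccine
Under-40: the protein-subunit vaccine 80/108 = 74.1%, the mRNA vaccine 143/221 = 64.7% → the protein-subunit vaccine
Overall: the protein-subunit vaccine 186/344 = 54.1%, the mRNA vaccine 251/565 = 44.4% → the protein-subunit vaccine
The protein-subunit vaccine wins overall and in every age group — no reversal.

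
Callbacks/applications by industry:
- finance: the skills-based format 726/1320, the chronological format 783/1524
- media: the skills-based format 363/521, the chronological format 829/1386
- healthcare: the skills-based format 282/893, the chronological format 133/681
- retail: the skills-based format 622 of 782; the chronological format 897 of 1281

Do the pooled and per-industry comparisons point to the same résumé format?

Finance: the skills-based format 726/1320 = 55.0%, the chronological format 783/1524 = 51.4% → the skills-based format
Media: the skills-based format 363/521 = 69.7%, the chronological format 829/1386 = 59.8% → the skills-based format
Healthcare: the skills-based format 282/893 = 31.6%, the chronological format 133/681 = 19.5% → the skills-based format
Retail: the skills-based format 622/782 = 79.5%, the chronological format 897/1281 = 70.0% → the skills-based format
Overall: the skills-based format 1993/3516 = 56.7%, the chronological format 2642/4872 = 54.2% → the skills-based format
The skills-based format wins overall and in every industry group — no reversal.

Yes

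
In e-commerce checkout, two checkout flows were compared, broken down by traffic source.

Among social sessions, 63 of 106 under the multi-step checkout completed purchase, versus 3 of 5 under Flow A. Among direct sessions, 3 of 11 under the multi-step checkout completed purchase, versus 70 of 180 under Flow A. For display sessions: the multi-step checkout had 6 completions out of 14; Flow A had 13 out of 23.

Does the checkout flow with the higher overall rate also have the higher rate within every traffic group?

Social: the multi-step checkout 63/106 = 59.4%, Flow A 3/5 = 60.0% → Flow A
Direct: the multi-step checkout 3/11 = 27.3%, Flow A 70/180 = 38.9% → Flow A
Display: the multi-step checkout 6/14 = 42.9%, Flow A 13/23 = 56.5% → Flow A
Overall: the multi-step checkout 72/131 = 55.0%, Flow A 86/208 = 41.3% → the multi-step checkout
Flow A wins each traffic group but the multi-step checkout wins overall — the comparison reverses. Flow A's sessions skew toward direct, which has a lower base rate.

No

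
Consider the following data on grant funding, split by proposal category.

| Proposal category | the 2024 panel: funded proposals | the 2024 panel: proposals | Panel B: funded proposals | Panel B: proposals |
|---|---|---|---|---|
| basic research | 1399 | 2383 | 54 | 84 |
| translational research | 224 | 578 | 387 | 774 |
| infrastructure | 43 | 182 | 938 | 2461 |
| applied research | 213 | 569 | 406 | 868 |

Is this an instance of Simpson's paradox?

Yes

Basic research: the 2024 panel 1399/2383 = 58.7%, Panel B 54/84 = 64.3% → Panel B
Translational research: the 2024 panel 224/578 = 38.8%, Panel B 387/774 = 50.0% → Panel B
Infrastructure: the 2024 panel 43/182 = 23.6%, Panel B 938/2461 = 38.1% → Panel B
Applied research: the 2024 panel 213/569 = 37.4%, Panel B 406/868 = 46.8% → Panel B
Overall: the 2024 panel 1879/3712 = 50.6%, Panel B 1785/4187 = 42.6% → the 2024 panel
Panel B wins each proposal group but the 2024 panel wins overall — the comparison reverses. Panel B's proposals skew toward infrastructure, which has a lower base rate.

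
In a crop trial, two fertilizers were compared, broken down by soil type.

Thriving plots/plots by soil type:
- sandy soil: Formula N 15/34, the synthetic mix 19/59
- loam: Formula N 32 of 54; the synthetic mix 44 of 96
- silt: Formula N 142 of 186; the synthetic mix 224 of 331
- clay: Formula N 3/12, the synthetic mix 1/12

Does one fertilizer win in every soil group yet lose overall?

No

Sandy soil: Formula N 15/34 = 44.1%, the synthetic mix 19/59 = 32.2% → Formula N
Loam: Formula N 32/54 = 59.3%, the synthetic mix 44/96 = 45.8% → Formula N
Silt: Formula N 142/186 = 76.3%, the synthetic mix 224/331 = 67.7% → Formula N
Clay: Formula N 3/12 = 25.0%, the synthetic mix 1/12 = 8.3% → Formula N
Overall: Formula N 192/286 = 67.1%, the synthetic mix 288/498 = 57.8% → Formula N
Formula N wins overall and in every soil group — no reversal.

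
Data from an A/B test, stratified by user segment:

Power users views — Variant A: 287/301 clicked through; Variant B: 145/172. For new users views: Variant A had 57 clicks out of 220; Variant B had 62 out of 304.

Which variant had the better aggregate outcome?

Variant A

Power users: Variant A 287/301 = 95.3%, Variant B 145/172 = 84.3% → Variant A
New users: Variant A 57/220 = 25.9%, Variant B 62/304 = 20.4% → Variant A
Overall: Variant A 344/521 = 66.0%, Variant B 207/476 = 43.5% → Variant A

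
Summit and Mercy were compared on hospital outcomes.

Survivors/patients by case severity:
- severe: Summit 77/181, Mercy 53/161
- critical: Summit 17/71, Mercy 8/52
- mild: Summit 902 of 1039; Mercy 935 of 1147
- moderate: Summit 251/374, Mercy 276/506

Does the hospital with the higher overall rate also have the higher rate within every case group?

Yes

Severe: Summit 77/181 = 42.5%, Mercy 53/161 = 32.9% → Summit
Critical: Summit 17/71 = 23.9%, Mercy 8/52 = 15.4% → Summit
Mild: Summit 902/1039 = 86.8%, Mercy 935/1147 = 81.5% → Summit
Moderate: Summit 251/374 = 67.1%, Mercy 276/506 = 54.5% → Summit
Overall: Summit 1247/1665 = 74.9%, Mercy 1272/1866 = 68.2% → Summit
Summit wins overall and in every case group — no reversal.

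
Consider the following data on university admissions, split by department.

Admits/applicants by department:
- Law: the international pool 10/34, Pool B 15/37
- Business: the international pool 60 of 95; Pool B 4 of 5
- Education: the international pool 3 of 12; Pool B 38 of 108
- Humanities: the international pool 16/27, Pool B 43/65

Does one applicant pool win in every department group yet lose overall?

Law: the international pool 10/34 = 29.4%, Pool B 15/37 = 40.5% → Pool B
Business: the international pool 60/95 = 63.2%, Pool B 4/5 = 80.0% → Pool B
Education: the international pool 3/12 = 25.0%, Pool B 38/108 = 35.2% → Pool B
Humanities: the international pool 16/27 = 59.3%, Pool B 43/65 = 66.2% → Pool B
Overall: the international pool 89/168 = 53.0%, Pool B 100/215 = 46.5% → the international pool
Pool B wins each department group but the international pool wins overall — the comparison reverses. Pool B's applicants skew toward Education, which has a lower base rate.

Yes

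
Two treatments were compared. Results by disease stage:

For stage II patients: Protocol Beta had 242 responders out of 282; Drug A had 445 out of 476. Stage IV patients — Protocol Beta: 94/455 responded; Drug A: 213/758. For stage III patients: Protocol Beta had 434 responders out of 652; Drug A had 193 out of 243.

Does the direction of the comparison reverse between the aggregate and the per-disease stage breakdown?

Stage II: Protocol Beta 242/282 = 85.8%, Drug A 445/476 = 93.5% → Drug A
Stage IV: Protocol Beta 94/455 = 20.7%, Drug A 213/758 = 28.1% → Drug A
Stage III: Protocol Beta 434/652 = 66.6%, Drug A 193/243 = 79.4% → Drug A
Overall: Protocol Beta 770/1389 = 55.4%, Drug A 851/1477 = 57.6% → Drug A
Drug A wins overall and in every disease group — no reversal.

No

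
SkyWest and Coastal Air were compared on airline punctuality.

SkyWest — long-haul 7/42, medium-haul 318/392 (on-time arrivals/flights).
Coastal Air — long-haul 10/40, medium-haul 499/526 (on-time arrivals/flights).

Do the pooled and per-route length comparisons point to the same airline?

Long-haul: SkyWest 7/42 = 16.7%, Coastal Air 10/40 = 25.0% → Coastal Air
Medium-haul: SkyWest 318/392 = 81.1%, Coastal Air 499/526 = 94.9% → Coastal Air
Overall: SkyWest 325/434 = 74.9%, Coastal Air 509/566 = 89.9% → Coastal Air
Coastal Air wins overall and in every route group — no reversal.

Yes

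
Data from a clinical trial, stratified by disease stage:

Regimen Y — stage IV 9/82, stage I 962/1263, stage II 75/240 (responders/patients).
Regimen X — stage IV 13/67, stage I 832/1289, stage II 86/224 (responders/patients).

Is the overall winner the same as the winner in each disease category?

Stage IV: Regimen Y 9/82 = 11.0%, Regimen X 13/67 = 19.4% → Regimen X
Stage I: Regimen Y 962/1263 = 76.2%, Regimen X 832/1289 = 64.5% → Regimen Y
Stage II: Regimen Y 75/240 = 31.2%, Regimen X 86/224 = 38.4% → Regimen X
Overall: Regimen Y 1046/1585 = 66.0%, Regimen X 931/1580 = 58.9% → Regimen Y
Neither sweeps: Regimen Y wins 1 of 3 groups, Regimen X wins 2. Regimen Y wins overall but not every group — no Simpson reversal.

No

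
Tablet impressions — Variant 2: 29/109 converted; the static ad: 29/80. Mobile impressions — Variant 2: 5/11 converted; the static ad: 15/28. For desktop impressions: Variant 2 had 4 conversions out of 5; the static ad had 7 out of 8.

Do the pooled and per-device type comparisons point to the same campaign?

Yes

Tablet: Variant 2 29/109 = 26.6%, the static ad 29/80 = 36.2% → the static ad
Mobile: Variant 2 5/11 = 45.5%, the static ad 15/28 = 53.6% → the static ad
Desktop: Variant 2 4/5 = 80.0%, the static ad 7/8 = 87.5% → the static ad
Overall: Variant 2 38/125 = 30.4%, the static ad 51/116 = 44.0% → the static ad
The static ad wins overall and in every device group — no reversal.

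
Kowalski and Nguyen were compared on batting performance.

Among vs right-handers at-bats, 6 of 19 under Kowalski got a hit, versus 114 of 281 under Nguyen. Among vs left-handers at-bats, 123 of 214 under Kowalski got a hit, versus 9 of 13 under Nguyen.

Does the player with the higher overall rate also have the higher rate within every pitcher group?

No

Vs right-handers: Kowalski 6/19 = 31.6%, Nguyen 114/281 = 40.6% → Nguyen
Vs left-handers: Kowalski 123/214 = 57.5%, Nguyen 9/13 = 69.2% → Nguyen
Overall: Kowalski 129/233 = 55.4%, Nguyen 123/294 = 41.8% → Kowalski
Nguyen wins each pitcher group but Kowalski wins overall — the comparison reverses. Nguyen's at-bats skew toward vs right-handers, which has a lower base rate.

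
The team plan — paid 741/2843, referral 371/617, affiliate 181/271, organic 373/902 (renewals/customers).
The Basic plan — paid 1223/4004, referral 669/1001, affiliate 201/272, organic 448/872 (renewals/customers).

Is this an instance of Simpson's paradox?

No

Paid: the team plan 741/2843 = 26.1%, the Basic plan 1223/4004 = 30.5% → the Basic plan
Referral: the team plan 371/617 = 60.1%, the Basic plan 669/1001 = 66.8% → the Basic plan
Affiliate: the team plan 181/271 = 66.8%, the Basic plan 201/272 = 73.9% → the Basic plan
Organic: the team plan 373/902 = 41.4%, the Basic plan 448/872 = 51.4% → the Basic plan
Overall: the team plan 1666/4633 = 36.0%, the Basic plan 2541/6149 = 41.3% → the Basic plan
The Basic plan wins overall and in every signup group — no reversal.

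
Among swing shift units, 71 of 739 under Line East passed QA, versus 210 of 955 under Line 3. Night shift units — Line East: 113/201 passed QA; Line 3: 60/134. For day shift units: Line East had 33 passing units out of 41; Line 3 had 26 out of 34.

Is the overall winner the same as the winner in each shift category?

No

Swing shift: Line East 71/739 = 9.6%, Line 3 210/955 = 22.0% → Line 3
Night shift: Line East 113/201 = 56.2%, Line 3 60/134 = 44.8% → Line East
Day shift: Line East 33/41 = 80.5%, Line 3 26/34 = 76.5% → Line East
Overall: Line East 217/981 = 22.1%, Line 3 296/1123 = 26.4% → Line 3
Neither sweeps: Line East wins 2 of 3 groups, Line 3 wins 1. Line 3 wins overall but not every group — no Simpson reversal.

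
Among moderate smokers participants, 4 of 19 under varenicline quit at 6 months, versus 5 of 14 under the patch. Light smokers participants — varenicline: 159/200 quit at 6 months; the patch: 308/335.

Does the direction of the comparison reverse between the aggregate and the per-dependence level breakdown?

Moderate smokers: varenicline 4/19 = 21.1%, the patch 5/14 = 35.7% → the patch
Light smokers: varenicline 159/200 = 79.5%, the patch 308/335 = 91.9% → the patch
Overall: varenicline 163/219 = 74.4%, the patch 313/349 = 89.7% → the patch
The patch wins overall and in every dependence group — no reversal.

No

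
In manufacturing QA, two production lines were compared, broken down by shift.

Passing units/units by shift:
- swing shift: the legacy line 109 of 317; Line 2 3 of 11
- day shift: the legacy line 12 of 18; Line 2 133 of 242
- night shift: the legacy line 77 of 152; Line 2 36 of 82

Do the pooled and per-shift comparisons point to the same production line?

Swing shift: the legacy line 109/317 = 34.4%, Line 2 3/11 = 27.3% → the legacy line
Day shift: the legacy line 12/18 = 66.7%, Line 2 133/242 = 55.0% → the legacy line
Night shift: the legacy line 77/152 = 50.7%, Line 2 36/82 = 43.9% → the legacy line
Overall: the legacy line 198/487 = 40.7%, Line 2 172/335 = 51.3% → Line 2
The legacy line wins each shift group but Line 2 wins overall — the comparison reverses. The legacy line's units skew toward swing shift, which has a lower base rate.

No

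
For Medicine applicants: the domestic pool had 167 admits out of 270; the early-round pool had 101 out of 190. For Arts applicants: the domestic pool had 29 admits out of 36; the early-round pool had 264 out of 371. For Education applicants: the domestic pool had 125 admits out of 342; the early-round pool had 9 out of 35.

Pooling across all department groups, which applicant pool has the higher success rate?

Medicine: the domestic pool 167/270 = 61.9%, the early-round pool 101/190 = 53.2% → the domestic pool
Arts: the domestic pool 29/36 = 80.6%, the early-round pool 264/371 = 71.2% → the domestic pool
Education: the domestic pool 125/342 = 36.5%, the early-round pool 9/35 = 25.7% → the domestic pool
Overall: the domestic pool 321/648 = 49.5%, the early-round pool 374/596 = 62.8% → the early-round pool
(The domestic pool wins every department group but the early-round pool wins overall — the domestic pool's applicants skew toward the low-rate Education group.)

the early-round pool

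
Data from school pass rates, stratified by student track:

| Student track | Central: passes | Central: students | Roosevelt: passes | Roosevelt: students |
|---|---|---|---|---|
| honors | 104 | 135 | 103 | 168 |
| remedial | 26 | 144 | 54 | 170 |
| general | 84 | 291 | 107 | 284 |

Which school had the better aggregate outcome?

Roosevelt

Honors: Central 104/135 = 77.0%, Roosevelt 103/168 = 61.3% → Central
Remedial: Central 26/144 = 18.1%, Roosevelt 54/170 = 31.8% → Roosevelt
General: Central 84/291 = 28.9%, Roosevelt 107/284 = 37.7% → Roosevelt
Overall: Central 214/570 = 37.5%, Roosevelt 264/622 = 42.4% → Roosevelt
(Neither sweeps every student group, but Roosevelt has the higher pooled rate.)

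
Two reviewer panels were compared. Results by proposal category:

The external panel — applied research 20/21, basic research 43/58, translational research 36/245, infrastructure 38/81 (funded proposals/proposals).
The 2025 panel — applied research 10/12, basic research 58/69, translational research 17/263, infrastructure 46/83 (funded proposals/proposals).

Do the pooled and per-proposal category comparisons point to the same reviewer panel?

Applied research: the external panel 20/21 = 95.2%, the 2025 panel 10/12 = 83.3% → the external panel
Basic research: the external panel 43/58 = 74.1%, the 2025 panel 58/69 = 84.1% → the 2025 panel
Translational research: the external panel 36/245 = 14.7%, the 2025 panel 17/263 = 6.5% → the external panel
Infrastructure: the external panel 38/81 = 46.9%, the 2025 panel 46/83 = 55.4% → the 2025 panel
Overall: the external panel 137/405 = 33.8%, the 2025 panel 131/427 = 30.7% → the external panel
Neither sweeps: the external panel wins 2 of 4 groups, the 2025 panel wins 2. The external panel wins overall but not every group — no Simpson reversal.

No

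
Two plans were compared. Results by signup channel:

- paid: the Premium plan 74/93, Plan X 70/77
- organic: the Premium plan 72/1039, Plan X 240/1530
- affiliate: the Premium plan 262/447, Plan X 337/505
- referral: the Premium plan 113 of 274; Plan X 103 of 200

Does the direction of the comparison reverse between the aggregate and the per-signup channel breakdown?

Paid: the Premium plan 74/93 = 79.6%, Plan X 70/77 = 90.9% → Plan X
Organic: the Premium plan 72/1039 = 6.9%, Plan X 240/1530 = 15.7% → Plan X
Affiliate: the Premium plan 262/447 = 58.6%, Plan X 337/505 = 66.7% → Plan X
Referral: the Premium plan 113/274 = 41.2%, Plan X 103/200 = 51.5% → Plan X
Overall: the Premium plan 521/1853 = 28.1%, Plan X 750/2312 = 32.4% → Plan X
Plan X wins overall and in every signup group — no reversal.

No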